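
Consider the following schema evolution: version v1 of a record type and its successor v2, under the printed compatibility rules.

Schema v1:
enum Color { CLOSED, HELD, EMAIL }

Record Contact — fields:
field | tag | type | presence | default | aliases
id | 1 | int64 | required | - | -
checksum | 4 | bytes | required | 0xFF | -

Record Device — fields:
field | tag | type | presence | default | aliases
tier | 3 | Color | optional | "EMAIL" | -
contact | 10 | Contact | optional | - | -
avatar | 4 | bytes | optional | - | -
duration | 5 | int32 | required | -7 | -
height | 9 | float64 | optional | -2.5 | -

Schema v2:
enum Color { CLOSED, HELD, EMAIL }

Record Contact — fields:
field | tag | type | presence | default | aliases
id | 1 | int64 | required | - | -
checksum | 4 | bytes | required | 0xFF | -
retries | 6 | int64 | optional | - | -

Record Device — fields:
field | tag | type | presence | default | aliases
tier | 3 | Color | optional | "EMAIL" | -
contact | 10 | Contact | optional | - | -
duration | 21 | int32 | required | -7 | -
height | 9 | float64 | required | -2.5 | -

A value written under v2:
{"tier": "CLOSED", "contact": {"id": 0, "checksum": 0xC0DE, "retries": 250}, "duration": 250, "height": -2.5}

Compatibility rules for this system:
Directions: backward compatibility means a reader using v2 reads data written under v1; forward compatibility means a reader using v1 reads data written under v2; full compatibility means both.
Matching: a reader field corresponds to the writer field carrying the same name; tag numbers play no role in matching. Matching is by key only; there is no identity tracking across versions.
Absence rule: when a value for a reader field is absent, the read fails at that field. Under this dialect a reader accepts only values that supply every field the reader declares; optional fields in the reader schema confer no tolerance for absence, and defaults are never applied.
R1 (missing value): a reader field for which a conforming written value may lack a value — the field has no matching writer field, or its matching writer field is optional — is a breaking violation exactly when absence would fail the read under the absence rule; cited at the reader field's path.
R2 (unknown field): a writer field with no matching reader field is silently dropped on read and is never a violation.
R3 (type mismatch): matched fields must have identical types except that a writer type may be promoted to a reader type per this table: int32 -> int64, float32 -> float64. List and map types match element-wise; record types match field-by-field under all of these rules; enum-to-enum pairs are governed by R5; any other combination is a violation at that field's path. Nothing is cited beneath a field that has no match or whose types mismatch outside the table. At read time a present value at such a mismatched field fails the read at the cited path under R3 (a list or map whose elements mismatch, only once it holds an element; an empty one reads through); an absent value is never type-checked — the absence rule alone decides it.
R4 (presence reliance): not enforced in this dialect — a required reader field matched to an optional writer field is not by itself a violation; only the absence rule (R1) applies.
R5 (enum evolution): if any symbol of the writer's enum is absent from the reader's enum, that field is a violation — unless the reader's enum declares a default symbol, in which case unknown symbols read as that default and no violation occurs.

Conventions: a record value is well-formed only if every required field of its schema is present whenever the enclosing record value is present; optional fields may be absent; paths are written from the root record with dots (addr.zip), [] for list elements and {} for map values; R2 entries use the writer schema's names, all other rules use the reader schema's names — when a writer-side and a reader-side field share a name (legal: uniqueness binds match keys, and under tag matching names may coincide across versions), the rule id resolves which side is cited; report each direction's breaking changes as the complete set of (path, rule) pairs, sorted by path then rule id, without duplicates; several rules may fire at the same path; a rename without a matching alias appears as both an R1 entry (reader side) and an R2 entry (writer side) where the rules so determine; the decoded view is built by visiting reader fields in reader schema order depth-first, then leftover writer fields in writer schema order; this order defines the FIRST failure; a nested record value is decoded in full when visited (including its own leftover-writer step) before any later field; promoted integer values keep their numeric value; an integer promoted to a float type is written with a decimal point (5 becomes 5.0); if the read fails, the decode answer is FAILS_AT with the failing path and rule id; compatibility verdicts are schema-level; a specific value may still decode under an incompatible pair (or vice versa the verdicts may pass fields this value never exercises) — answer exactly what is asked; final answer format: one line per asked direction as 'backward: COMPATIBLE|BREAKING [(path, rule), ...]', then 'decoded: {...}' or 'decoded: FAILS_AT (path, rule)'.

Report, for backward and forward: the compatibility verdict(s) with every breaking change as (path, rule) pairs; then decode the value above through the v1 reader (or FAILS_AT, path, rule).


backward: BREAKING [(contact, R1), (contact.retries, R1), (height, R1), (tier, R1)]; forward: BREAKING [(avatar, R1), (contact, R1), (tier, R1)]; decoded: FAILS_AT (avatar, R1)

the writer's type comes first in each Device pair
backward on Device — v2 reading data written by v1:
  writer optional, Color -> Color: reader tier maps from writer tier
  writer optional, Contact -> Contact: reader contact maps from writer contact
  writer required, int32 -> int32: reader duration maps from writer duration
  writer optional, float64 -> float64: reader height maps from writer height
  writer avatar: unknown to reader
  writer required, int64 -> int64: reader contact.id maps from writer contact.id
  writer required, bytes -> bytes: reader contact.checksum maps from writer contact.checksum
  contact.retries: no writer-side match
  rule R1 violated at contact
  rule R1 violated at contact.retries
  rule R1 violated at height
  rule R1 violated at tier
  => backward: BREAKING (4)
forward on Device — v1 reading data written by v2:
  writer optional, Color -> Color: reader tier maps from writer tier
  writer optional, Contact -> Contact: reader contact maps from writer contact
  avatar: no writer-side match
  writer required, int32 -> int32: reader duration maps from writer duration
  writer required, float64 -> float64: reader height maps from writer height
  writer required, int64 -> int64: reader contact.id maps from writer contact.id
  writer required, bytes -> bytes: reader contact.checksum maps from writer contact.checksum
  writer contact.retries: unknown to reader
  rule R1 violated at avatar
  rule R1 violated at contact
  rule R1 violated at tier
  => forward: BREAKING (3)
migrating the Device value to v1:
  tier := "CLOSED"
  contact.id := 0
  contact.checksum := 0xC0DE
  writer contact.retries: unmatched, discarded
  read fails at avatar under R1 (no fill)
  => FAILS_AT (avatar, R1)


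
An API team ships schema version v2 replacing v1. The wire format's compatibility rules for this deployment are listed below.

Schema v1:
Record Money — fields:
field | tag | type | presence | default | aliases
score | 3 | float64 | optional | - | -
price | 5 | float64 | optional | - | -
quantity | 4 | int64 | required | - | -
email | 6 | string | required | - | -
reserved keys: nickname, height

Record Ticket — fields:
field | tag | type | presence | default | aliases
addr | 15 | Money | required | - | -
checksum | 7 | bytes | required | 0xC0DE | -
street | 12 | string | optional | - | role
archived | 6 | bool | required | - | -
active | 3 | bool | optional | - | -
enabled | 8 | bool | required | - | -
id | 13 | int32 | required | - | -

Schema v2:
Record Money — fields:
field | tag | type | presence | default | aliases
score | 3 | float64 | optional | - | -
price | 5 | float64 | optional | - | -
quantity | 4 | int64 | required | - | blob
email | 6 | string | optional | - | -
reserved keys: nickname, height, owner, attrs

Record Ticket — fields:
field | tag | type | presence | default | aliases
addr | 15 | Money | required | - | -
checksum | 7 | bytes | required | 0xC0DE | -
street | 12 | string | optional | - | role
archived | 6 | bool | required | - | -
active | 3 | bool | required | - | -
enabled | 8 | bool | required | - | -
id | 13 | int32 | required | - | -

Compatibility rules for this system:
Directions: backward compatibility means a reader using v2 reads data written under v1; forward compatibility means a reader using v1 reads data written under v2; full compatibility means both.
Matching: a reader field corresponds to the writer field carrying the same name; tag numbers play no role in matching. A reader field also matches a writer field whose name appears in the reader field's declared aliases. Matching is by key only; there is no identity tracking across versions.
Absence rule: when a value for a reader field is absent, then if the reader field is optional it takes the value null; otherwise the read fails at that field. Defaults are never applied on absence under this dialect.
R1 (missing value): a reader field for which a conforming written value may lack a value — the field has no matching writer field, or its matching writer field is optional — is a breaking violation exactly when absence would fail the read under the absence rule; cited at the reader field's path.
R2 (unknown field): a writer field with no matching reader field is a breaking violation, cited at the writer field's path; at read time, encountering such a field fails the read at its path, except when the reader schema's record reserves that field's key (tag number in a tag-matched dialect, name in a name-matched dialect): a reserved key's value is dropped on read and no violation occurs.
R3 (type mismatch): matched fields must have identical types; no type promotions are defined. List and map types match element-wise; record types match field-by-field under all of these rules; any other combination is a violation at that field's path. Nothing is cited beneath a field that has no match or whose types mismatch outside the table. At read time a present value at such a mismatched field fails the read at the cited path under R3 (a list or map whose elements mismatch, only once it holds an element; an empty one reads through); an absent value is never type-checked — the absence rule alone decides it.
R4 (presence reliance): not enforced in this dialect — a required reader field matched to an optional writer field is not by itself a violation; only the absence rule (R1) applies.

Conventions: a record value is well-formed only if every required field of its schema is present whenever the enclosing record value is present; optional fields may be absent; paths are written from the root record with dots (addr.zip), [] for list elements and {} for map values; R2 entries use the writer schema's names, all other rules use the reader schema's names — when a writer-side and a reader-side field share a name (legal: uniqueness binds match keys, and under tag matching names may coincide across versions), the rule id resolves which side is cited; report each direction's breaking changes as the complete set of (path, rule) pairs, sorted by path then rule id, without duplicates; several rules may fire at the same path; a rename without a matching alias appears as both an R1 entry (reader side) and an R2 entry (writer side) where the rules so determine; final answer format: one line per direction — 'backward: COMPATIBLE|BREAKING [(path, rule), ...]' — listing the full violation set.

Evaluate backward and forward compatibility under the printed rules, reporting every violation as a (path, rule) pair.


each type pair in Ticket: writer, then reader
checking backward for Ticket: reader v2 against writer v1:
  addr <- addr (Money -> Money, writer required)
  checksum <- checksum (bytes -> bytes, writer required)
  street <- street (string -> string, writer optional)
  archived <- archived (bool -> bool, writer required)
  active <- active (bool -> bool, writer optional)
  enabled <- enabled (bool -> bool, writer required)
  id <- id (int32 -> int32, writer required)
  addr.score <- addr.score (float64 -> float64, writer optional)
  addr.price <- addr.price (float64 -> float64, writer optional)
  addr.quantity <- addr.quantity (int64 -> int64, writer required)
  addr.email <- addr.email (string -> string, writer required)
  R1 fires at active
  => 1 violation(s): backward is BREAKING for Ticket
checking forward for Ticket: reader v1 against writer v2:
  addr <- addr (Money -> Money, writer required)
  checksum <- checksum (bytes -> bytes, writer required)
  street <- street (string -> string, writer optional)
  archived <- archived (bool -> bool, writer required)
  active <- active (bool -> bool, writer required)
  enabled <- enabled (bool -> bool, writer required)
  id <- id (int32 -> int32, writer required)
  addr.score <- addr.score (float64 -> float64, writer optional)
  addr.price <- addr.price (float64 -> float64, writer optional)
  addr.quantity <- addr.quantity (int64 -> int64, writer required)
  addr.email <- addr.email (string -> string, writer optional)
  R1 fires at addr.email
  => 1 violation(s): forward is BREAKING for Ticket

backward: BREAKING [(active, R1)]; forward: BREAKING [(addr.email, R1)]


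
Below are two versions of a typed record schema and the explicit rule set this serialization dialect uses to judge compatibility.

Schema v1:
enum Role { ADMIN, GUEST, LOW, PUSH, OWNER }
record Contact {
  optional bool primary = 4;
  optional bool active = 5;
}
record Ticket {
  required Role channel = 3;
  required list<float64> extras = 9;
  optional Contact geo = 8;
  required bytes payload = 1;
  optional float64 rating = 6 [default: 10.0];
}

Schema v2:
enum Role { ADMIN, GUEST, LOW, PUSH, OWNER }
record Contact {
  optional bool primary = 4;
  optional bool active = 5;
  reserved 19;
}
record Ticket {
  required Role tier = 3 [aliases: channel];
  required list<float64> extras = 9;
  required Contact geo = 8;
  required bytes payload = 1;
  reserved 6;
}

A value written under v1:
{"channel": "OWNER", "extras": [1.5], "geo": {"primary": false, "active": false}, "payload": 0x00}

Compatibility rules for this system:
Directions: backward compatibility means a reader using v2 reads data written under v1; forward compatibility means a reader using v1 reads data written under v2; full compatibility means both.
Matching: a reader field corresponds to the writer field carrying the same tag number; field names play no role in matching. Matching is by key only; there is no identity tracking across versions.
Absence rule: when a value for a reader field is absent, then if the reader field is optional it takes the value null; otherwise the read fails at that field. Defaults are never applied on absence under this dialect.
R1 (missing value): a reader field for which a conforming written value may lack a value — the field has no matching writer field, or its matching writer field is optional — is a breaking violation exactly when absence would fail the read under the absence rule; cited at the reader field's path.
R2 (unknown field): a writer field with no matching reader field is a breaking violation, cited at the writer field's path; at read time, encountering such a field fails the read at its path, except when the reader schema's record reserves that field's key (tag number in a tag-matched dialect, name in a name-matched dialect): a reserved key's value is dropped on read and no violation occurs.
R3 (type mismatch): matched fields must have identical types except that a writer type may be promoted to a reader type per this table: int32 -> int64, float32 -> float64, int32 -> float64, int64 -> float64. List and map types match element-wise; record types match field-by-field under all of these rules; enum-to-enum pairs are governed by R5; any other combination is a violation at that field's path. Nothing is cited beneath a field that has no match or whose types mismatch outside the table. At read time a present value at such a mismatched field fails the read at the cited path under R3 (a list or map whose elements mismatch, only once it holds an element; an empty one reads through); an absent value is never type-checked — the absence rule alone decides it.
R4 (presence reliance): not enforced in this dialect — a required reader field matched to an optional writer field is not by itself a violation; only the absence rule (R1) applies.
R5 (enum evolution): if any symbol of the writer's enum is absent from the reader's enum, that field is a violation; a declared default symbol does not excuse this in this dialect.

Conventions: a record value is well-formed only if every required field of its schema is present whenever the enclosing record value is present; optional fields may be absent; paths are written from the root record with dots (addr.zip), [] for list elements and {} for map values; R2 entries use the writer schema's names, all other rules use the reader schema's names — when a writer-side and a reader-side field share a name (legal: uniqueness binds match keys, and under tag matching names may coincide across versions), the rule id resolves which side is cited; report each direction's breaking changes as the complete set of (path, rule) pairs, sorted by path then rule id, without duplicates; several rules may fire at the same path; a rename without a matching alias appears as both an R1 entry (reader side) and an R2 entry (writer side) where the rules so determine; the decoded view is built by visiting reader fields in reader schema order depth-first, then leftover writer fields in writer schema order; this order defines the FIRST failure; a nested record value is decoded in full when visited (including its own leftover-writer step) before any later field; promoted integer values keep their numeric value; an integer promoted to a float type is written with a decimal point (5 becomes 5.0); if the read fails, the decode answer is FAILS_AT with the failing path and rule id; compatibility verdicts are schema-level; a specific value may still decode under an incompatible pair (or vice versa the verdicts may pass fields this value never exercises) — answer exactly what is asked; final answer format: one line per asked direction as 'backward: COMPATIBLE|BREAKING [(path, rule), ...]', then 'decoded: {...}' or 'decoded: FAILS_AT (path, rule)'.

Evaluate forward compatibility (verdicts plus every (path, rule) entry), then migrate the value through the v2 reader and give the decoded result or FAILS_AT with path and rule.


arrows below run writer -> reader for Ticket
forward analysis of Ticket with v1 as reader and v2 as writer:
  channel: paired with writer tier (Role -> Role; writer required)
  extras: paired with writer extras (list<float64> -> list<float64>; writer required)
  geo: paired with writer geo (Contact -> Contact; writer required)
  payload: paired with writer payload (bytes -> bytes; writer required)
  rating: no writer-side match
  geo.primary: paired with writer geo.primary (bool -> bool; writer optional)
  geo.active: paired with writer geo.active (bool -> bool; writer optional)
  => no violations; forward on Ticket: COMPATIBLE
decode (reader v2):
  tier := "OWNER" (from writer channel)
  extras := [1.5]
  geo.primary := false
  geo.active := false
  payload := 0x00
  => decoded: {"tier": "OWNER", "extras": [1.5], "geo": {"primary": false, "active": false}, "payload": 0x00}
ruling out the remaining Ticket differences:
  field geo in record Ticket: optional changed to required -> its effect on Ticket is confined to the backward direction, not asked

forward: COMPATIBLE []; decoded: {"tier": "OWNER", "extras": [1.5], "geo": {"primary": false, "active": false}, "payload": 0x00}


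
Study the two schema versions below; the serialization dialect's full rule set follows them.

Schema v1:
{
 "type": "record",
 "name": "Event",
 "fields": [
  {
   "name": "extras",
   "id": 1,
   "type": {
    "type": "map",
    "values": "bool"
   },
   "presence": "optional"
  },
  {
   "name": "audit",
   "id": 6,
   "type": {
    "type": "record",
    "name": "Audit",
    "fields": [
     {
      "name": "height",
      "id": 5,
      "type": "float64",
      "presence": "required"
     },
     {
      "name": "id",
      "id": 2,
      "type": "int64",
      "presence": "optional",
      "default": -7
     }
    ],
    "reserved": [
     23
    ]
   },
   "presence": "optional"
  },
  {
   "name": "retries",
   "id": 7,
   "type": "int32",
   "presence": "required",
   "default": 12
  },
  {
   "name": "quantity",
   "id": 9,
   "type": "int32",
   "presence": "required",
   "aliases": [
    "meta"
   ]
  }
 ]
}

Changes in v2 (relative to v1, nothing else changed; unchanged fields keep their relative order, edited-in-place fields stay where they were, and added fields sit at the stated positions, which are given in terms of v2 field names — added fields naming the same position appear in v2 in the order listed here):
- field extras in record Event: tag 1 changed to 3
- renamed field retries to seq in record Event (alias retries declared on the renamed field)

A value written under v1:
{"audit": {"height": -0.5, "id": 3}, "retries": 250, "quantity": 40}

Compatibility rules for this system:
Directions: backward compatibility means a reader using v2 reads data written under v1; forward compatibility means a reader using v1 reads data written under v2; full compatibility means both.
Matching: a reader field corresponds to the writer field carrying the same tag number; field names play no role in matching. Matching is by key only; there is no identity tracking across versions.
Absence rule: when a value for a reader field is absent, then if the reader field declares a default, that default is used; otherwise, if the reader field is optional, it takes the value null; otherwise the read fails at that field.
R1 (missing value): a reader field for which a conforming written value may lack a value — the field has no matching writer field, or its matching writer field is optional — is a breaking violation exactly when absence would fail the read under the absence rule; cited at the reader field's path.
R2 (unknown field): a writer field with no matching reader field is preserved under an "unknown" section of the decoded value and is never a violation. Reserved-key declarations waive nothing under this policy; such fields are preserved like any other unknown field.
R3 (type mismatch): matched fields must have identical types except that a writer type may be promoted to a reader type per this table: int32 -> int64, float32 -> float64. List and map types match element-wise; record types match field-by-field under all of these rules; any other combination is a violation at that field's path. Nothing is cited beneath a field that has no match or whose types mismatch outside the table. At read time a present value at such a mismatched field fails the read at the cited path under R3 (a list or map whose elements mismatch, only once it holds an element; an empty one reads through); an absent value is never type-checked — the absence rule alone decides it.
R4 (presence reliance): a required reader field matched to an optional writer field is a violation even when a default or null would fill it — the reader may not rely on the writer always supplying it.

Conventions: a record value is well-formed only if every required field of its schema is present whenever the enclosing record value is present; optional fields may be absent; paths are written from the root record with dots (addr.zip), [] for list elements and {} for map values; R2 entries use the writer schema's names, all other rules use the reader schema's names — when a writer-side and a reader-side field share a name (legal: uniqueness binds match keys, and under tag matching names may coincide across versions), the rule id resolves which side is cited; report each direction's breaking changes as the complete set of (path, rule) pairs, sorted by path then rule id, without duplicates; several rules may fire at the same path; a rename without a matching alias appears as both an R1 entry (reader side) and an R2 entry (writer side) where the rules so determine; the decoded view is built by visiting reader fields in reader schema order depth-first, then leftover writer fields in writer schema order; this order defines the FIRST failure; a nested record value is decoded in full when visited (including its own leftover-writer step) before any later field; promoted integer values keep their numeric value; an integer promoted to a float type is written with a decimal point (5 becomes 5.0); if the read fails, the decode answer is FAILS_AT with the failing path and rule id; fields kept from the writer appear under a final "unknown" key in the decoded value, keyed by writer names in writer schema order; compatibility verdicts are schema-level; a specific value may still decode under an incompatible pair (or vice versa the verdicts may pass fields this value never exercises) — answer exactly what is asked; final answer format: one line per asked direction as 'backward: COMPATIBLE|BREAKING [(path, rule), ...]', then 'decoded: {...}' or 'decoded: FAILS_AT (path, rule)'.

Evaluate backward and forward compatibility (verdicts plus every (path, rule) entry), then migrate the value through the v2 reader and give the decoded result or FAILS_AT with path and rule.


backward: COMPATIBLE []; forward: COMPATIBLE []; decoded: {"extras": null, "audit": {"height": -0.5, "id": 3}, "seq": 250, "quantity": 40}

arrows below run writer -> reader for Event
backward on Event — v2 reading data written by v1:
  extras has no writer counterpart
  Audit -> Audit, writer optional: audit aligns to audit
  int32 -> int32, writer required: seq aligns to retries
  int32 -> int32, writer required: quantity aligns to quantity
  writer field extras has no reader counterpart
  float64 -> float64, writer required: audit.height aligns to audit.height
  int64 -> int64, writer optional: audit.id aligns to audit.id
  => backward verdict for Event: COMPATIBLE, no violations
forward on Event — v1 reading data written by v2:
  extras has no writer counterpart
  Audit -> Audit, writer optional: audit aligns to audit
  int32 -> int32, writer required: retries aligns to seq
  int32 -> int32, writer required: quantity aligns to quantity
  writer field extras has no reader counterpart
  float64 -> float64, writer required: audit.height aligns to audit.height
  int64 -> int64, writer optional: audit.id aligns to audit.id
  => forward verdict for Event: COMPATIBLE, no violations
migrating the Event value to v2:
  extras := null (absent, optional -> null)
  audit.height := -0.5
  audit.id := 3
  seq := 250 (from writer retries)
  quantity := 40
  => decoded: {"extras": null, "audit": {"height": -0.5, "id": 3}, "seq": 250, "quantity": 40}


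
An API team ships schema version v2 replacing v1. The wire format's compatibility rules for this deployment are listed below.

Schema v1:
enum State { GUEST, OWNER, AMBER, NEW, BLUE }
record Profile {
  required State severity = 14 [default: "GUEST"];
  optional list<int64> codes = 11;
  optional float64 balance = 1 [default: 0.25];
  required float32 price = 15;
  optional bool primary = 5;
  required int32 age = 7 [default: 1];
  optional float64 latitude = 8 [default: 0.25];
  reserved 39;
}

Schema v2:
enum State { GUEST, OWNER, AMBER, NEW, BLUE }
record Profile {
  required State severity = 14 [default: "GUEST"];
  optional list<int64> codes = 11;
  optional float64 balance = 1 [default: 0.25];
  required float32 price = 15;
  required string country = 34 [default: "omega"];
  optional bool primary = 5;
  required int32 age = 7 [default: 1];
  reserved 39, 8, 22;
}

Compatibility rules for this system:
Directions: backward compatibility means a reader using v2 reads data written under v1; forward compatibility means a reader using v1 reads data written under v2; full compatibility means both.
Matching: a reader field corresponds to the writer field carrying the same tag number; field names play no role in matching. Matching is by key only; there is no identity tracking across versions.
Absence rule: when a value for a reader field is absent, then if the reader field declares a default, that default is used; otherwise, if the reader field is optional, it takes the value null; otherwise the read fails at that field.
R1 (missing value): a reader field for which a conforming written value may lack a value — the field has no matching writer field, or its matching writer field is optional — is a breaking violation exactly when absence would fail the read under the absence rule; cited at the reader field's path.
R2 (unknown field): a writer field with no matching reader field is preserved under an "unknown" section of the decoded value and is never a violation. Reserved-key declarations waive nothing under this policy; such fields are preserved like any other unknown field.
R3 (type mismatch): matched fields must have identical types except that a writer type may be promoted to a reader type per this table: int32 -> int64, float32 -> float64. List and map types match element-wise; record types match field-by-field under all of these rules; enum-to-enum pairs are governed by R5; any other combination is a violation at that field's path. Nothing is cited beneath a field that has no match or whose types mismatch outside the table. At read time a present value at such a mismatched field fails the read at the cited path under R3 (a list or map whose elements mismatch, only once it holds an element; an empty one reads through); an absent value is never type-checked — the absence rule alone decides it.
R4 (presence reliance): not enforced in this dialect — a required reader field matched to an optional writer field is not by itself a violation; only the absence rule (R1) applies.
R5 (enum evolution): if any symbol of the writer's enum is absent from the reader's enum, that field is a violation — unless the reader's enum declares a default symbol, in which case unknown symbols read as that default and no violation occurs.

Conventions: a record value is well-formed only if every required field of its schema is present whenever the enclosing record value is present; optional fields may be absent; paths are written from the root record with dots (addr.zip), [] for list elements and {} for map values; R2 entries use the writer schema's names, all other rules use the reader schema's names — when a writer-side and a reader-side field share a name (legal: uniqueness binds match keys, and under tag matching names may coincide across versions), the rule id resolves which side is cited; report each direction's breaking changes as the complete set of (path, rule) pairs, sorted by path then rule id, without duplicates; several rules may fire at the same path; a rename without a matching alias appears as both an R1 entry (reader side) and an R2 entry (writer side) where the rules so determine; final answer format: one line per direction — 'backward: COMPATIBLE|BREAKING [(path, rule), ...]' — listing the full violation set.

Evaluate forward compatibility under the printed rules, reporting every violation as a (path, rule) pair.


the writer's type comes first in each Profile pair
forward pass over Profile, reader schema v1, writer schema v2:
  State -> State, writer required: severity aligns to severity
  list<int64> -> list<int64>, writer optional: codes aligns to codes
  float64 -> float64, writer optional: balance aligns to balance
  float32 -> float32, writer required: price aligns to price
  bool -> bool, writer optional: primary aligns to primary
  int32 -> int32, writer required: age aligns to age
  latitude has no writer counterpart
  writer field country has no reader counterpart
  => forward: COMPATIBLE
ruling out the remaining Profile differences:
  removed field latitude from record Profile (its key 8 joins the reserved list) -> inert for the asked Profile verdict: nothing fires
  added field country to record Profile: required string, tag 34, default "omega" (in v2 it sits immediately before primary) -> inert for the asked Profile verdict: nothing fires

forward: COMPATIBLE []


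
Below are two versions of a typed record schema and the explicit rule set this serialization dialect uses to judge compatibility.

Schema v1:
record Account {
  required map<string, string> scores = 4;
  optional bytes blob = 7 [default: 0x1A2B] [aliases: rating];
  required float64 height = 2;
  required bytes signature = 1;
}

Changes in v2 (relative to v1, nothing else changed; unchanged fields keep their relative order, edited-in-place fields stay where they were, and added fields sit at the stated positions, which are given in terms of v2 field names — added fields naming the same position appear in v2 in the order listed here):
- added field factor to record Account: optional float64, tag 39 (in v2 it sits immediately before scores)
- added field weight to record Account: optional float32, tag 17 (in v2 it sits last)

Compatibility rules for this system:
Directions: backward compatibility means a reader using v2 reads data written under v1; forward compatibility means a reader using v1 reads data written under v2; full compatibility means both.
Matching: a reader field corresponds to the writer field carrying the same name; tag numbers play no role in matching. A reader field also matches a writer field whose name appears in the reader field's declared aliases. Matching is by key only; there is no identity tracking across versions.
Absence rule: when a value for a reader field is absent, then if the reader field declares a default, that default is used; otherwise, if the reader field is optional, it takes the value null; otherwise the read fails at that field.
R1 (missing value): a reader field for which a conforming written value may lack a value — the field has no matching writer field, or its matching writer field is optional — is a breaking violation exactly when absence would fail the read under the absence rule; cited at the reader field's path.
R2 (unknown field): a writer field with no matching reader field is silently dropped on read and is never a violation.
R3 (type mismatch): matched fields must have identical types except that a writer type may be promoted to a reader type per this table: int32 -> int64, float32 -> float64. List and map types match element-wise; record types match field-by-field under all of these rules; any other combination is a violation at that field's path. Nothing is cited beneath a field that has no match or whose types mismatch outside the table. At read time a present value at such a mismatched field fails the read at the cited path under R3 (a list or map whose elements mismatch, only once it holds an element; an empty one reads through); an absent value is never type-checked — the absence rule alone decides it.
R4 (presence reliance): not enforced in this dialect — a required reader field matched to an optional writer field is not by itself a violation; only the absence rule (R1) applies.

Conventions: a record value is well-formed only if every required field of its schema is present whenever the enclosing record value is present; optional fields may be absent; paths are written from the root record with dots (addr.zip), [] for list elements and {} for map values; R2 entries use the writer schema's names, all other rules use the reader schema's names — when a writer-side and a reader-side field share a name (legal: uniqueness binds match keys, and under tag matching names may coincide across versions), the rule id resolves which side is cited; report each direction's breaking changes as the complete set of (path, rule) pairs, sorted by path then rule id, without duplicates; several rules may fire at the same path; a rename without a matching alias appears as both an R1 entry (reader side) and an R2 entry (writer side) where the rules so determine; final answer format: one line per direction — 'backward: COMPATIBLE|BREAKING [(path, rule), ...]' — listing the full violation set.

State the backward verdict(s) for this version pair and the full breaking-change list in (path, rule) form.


arrows below run writer -> reader for Account
checking backward for Account: reader v2 against writer v1:
  factor: no writer-side match
  map<string, string> -> map<string, string>, writer required: scores aligns to scores
  bytes -> bytes, writer optional: blob aligns to blob
  float64 -> float64, writer required: height aligns to height
  bytes -> bytes, writer required: signature aligns to signature
  weight: no writer-side match
  => no violations; backward on Account: COMPATIBLE
diffs on Account not affecting the asked answer:
  added field weight to record Account: optional float32, tag 17 (in v2 it sits last) -> triggers nothing under Account's printed rules — same verdict
  added field factor to record Account: optional float64, tag 39 (in v2 it sits immediately before scores) -> triggers nothing under Account's printed rules — same verdict

backward: COMPATIBLE []


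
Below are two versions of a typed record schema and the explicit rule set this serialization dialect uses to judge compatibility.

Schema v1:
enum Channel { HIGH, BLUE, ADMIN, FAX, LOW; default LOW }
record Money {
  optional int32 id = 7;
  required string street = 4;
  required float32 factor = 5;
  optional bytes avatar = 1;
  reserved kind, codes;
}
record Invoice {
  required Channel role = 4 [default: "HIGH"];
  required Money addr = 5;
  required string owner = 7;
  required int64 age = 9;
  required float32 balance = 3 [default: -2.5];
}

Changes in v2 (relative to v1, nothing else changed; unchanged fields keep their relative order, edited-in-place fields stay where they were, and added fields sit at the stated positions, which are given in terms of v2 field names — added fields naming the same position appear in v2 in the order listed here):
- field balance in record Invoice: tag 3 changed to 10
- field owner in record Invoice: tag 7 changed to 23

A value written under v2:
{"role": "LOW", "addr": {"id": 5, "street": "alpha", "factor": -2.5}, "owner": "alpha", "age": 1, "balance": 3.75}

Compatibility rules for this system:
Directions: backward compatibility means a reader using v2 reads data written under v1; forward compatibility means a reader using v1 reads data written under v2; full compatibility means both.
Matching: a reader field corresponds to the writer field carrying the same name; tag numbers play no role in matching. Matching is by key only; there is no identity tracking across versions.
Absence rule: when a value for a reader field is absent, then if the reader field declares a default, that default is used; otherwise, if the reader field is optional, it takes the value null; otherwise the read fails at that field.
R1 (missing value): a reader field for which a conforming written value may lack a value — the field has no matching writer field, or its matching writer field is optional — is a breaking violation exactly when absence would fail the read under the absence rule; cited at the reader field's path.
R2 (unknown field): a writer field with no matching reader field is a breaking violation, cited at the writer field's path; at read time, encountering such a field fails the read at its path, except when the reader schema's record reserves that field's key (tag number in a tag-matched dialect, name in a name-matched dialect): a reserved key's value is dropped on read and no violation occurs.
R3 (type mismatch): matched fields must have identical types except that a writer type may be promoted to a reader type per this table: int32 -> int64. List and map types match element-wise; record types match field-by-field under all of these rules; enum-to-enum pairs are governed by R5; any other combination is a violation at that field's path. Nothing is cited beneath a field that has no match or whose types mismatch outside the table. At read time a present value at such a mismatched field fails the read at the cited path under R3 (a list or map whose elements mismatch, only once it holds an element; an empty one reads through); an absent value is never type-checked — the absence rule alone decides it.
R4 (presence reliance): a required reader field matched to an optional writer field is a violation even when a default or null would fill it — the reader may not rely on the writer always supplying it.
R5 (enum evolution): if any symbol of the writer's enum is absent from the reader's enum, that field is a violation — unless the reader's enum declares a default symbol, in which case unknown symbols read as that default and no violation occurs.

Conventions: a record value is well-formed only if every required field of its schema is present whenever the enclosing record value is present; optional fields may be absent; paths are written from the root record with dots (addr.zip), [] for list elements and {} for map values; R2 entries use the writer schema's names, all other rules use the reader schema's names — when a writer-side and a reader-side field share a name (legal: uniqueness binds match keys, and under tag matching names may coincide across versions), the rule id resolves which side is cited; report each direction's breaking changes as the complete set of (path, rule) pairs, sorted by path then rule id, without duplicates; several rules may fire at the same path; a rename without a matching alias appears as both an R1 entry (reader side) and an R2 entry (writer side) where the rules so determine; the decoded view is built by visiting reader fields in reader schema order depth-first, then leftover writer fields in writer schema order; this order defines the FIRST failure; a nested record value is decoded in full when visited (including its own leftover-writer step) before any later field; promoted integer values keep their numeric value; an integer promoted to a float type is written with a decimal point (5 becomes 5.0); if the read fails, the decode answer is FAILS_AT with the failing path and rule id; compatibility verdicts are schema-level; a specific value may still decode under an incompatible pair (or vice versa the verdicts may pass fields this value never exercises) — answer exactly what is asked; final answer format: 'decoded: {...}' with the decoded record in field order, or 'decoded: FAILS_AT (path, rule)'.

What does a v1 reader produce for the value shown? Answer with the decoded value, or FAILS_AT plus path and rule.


decoded: {"role": "LOW", "addr": {"id": 5, "street": "alpha", "factor": -2.5, "avatar": null}, "owner": "alpha", "age": 1, "balance": 3.75}

each type pair in Invoice: writer, then reader
decode (reader v1):
  role := "LOW"
  addr.id := 5
  addr.street := "alpha"
  addr.factor := -2.5
  addr.avatar := null (missing; optional => null)
  owner := "alpha"
  age := 1
  balance := 3.75
  => decoded: {"role": "LOW", "addr": {"id": 5, "street": "alpha", "factor": -2.5, "avatar": null}, "owner": "alpha", "age": 1, "balance": 3.75}
checking off the Invoice differences that do not matter here:
  field balance in record Invoice: tag 3 changed to 10 -> inert under this dialect — no rule fires on Invoice and the result does not move
  field owner in record Invoice: tag 7 changed to 23 -> inert under this dialect — no rule fires on Invoice and the result does not move
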